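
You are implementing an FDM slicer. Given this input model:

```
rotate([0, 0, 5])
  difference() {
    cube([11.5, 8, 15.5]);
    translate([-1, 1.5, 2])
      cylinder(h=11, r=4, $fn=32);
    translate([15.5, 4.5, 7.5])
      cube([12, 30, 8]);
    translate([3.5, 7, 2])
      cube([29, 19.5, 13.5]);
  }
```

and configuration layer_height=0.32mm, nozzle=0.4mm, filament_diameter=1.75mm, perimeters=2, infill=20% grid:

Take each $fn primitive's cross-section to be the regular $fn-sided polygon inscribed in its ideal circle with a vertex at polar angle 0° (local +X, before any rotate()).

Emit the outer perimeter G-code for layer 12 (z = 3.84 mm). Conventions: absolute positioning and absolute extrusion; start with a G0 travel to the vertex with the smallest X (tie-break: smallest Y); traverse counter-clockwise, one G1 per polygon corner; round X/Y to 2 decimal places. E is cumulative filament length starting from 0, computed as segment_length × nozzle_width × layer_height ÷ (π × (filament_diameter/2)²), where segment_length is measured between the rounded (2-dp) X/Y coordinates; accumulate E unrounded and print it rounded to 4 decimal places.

G0 X-0.70 Y7.97 Z3.84
G1 X-0.47 Y5.34 E0.1405
G1 X0.08 Y5.22 E0.1705
G1 X0.80 Y4.91 E0.2122
G1 X1.44 Y4.47 E0.2535
G1 X1.99 Y3.91 E0.2953
G1 X2.42 Y3.25 E0.3372
G1 X2.71 Y2.53 E0.3785
G1 X2.86 Y1.76 E0.4202
G1 X2.85 Y0.97 E0.4623
G1 X2.69 Y0.24 E0.5021
G1 X11.46 Y1.00 E0.9705
G1 X10.85 Y7.98 E1.3434
G1 X2.88 Y7.28 E1.7691
G1 X2.79 Y8.27 E1.8220
G1 X-0.70 Y7.97 E2.0085

At z = 3.84 mm: the cube is present — its section is the full 11.5×8 rectangle; the cylinder at (-1, 1.5): section is a regular 32-gon, circumradius r=4; the cube at (15.5, 4.5) is not intersected at this z (z outside [7.5, 15.5]); the 29×19.5 cube at (3.5, 7) contributes its full rectangle; Subtracting the remaining from the first: starting from the 11.5×8 cube, the r=4 cylinder at (-1, 1.5) partially overlaps it — only the 12.88 mm² overlap (of its 49.94 mm²) is removed, clipping the outline; the 29×19.5 cube at (3.5, 7) partially overlaps it — only the 8.00 mm² overlap (of its 565.50 mm²) is removed, clipping the outline — 1 connected region; (whole slice rotated 5° about Z — lengths, areas and connectivity unchanged). The outline is a single polygon with 15 vertices. Extrusion per mm of travel: 0.4 × 0.32 / (π × 0.875²) = 0.053216. Accumulating E over each segment gives final E = 2.0085.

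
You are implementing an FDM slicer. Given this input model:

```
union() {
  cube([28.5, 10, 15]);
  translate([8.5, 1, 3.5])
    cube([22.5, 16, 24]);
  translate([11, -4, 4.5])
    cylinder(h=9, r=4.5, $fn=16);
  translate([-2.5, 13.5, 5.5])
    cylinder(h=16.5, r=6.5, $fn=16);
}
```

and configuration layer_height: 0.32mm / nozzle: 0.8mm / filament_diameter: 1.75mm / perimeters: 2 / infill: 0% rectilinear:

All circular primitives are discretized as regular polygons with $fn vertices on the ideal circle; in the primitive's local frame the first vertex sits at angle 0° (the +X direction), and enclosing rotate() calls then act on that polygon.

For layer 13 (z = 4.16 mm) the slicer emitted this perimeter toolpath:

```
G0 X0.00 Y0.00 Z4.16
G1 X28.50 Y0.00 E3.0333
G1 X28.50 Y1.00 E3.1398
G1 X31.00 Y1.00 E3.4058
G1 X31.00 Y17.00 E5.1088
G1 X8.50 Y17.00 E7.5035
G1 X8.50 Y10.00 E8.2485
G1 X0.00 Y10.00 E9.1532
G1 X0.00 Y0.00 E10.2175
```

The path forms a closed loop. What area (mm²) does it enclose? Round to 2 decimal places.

Apply the shoelace formula to the sequence of (X, Y) vertices; enclosed area = 465.00 mm².

465.00 mm²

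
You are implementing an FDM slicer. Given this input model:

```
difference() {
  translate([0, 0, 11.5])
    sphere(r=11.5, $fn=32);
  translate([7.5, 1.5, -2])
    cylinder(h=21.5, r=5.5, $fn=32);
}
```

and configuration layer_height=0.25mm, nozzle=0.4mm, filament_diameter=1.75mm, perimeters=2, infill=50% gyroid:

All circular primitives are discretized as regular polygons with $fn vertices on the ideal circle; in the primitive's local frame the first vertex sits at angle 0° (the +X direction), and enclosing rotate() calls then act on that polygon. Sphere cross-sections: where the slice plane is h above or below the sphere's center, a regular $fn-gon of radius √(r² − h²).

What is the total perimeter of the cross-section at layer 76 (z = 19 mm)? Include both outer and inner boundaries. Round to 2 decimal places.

At z = 19 mm: the sphere: section is a regular 32-gon, circumradius = √(r²−h²) = √(11.5²−7.5²) = 8.718 (perimeter = 2·32·8.718·sin(180°/32) = 54.69 mm); the r=5.5 cylinder at (7.5, 1.5) contributes a regular 32-gon of circumradius 5.5 (perimeter = 2·32·5.500·sin(180°/32) = 34.50 mm); Subtracting the remaining from the first: starting from the r=11.5 sphere, the r=5.5 cylinder at (7.5, 1.5) partially overlaps it — only the 51.91 mm² overlap (of its 94.42 mm²) is removed, clipping the outline — boundary = 58.46 mm. Overall, the cross-section is a single solid region. Total boundary length (outer) = 58.46 mm.

58.46 mm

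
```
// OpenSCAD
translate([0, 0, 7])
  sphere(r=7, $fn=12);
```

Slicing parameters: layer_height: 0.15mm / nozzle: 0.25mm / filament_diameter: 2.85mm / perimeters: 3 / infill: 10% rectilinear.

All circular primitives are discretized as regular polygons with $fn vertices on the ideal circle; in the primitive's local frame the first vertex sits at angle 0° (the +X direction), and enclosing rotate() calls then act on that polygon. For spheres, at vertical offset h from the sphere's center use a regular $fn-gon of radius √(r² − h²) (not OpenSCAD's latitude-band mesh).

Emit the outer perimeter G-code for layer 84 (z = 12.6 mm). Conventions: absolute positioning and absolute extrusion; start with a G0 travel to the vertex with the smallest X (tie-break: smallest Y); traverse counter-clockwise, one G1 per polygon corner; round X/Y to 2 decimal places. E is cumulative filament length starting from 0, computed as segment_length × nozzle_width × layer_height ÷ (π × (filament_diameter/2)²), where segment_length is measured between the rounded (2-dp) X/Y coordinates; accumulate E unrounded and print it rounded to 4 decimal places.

At z = 12.6 mm: the r=7 sphere slices to a regular 12-gon of circumradius 4.200 (√(r²−h²) with h=5.6 from center). The outline is a single polygon with 12 vertices. Extrusion per mm of travel: 0.25 × 0.15 / (π × 1.425²) = 0.005878. Accumulating E over each segment gives final E = 0.1534.

G0 X-4.20 Y0.00 Z12.60
G1 X-3.64 Y-2.10 E0.0128
G1 X-2.10 Y-3.64 E0.0256
G1 X0.00 Y-4.20 E0.0384
G1 X2.10 Y-3.64 E0.0511
G1 X3.64 Y-2.10 E0.0639
G1 X4.20 Y0.00 E0.0767
G1 X3.64 Y2.10 E0.0895
G1 X2.10 Y3.64 E0.1023
G1 X0.00 Y4.20 E0.1151
G1 X-2.10 Y3.64 E0.1278
G1 X-3.64 Y2.10 E0.1406
G1 X-4.20 Y0.00 E0.1534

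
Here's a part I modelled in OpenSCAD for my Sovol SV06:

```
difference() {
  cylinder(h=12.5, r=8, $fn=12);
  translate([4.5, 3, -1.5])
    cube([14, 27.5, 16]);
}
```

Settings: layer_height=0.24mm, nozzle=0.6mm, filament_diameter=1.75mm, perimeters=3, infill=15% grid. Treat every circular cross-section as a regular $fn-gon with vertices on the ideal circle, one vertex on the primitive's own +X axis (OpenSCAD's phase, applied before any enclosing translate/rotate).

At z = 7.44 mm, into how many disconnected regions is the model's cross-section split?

At z = 7.44 mm: the r=8 cylinder gives a regular 12-gon of circumradius 8 (constant along its height); the cube at (4.5, 3) (footprint 14×27.5) is included at this height; After the difference (first − rest): starting from the r=8 cylinder, the 14×27.5 cube at (4.5, 3) partially overlaps it — only the 5.51 mm² overlap (of its 385.00 mm²) is removed, clipping the outline — 1 connected region. The result has 1 disconnected region.

1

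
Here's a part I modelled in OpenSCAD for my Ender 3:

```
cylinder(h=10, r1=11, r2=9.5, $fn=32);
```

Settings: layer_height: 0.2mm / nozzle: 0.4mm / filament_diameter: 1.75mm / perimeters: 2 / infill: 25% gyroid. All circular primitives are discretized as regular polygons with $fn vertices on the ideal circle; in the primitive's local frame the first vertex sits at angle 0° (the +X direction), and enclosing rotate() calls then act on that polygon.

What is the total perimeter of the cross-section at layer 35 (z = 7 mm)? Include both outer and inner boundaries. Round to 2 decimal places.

At z = 7 mm: the cone (r1=11→r2=9.5) has section circumradius 9.950 here — a regular 32-gon (perimeter = 2·32·9.950·sin(180°/32) = 62.42 mm). Overall, the cross-section is a single solid region. Total boundary length (outer) = 62.42 mm.

62.42 mm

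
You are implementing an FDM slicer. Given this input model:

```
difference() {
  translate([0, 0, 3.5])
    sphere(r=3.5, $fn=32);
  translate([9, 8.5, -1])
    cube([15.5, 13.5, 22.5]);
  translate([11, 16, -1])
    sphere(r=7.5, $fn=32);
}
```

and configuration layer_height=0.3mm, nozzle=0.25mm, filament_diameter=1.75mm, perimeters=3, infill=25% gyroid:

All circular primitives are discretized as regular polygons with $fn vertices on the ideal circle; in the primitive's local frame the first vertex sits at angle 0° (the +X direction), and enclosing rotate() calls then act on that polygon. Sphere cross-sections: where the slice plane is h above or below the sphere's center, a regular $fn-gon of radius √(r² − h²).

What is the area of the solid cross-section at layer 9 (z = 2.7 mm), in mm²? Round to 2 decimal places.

At z = 2.7 mm: the r=3.5 sphere slices to a regular 32-gon of circumradius 3.407 (√(r²−h²) with h=0.8 from center) (area = (32/2)·3.407²·sin(360°/32) = 36.24 mm²); the cube at (9, 8.5) is present — its section is the full 15.5×13.5 rectangle (area 209.25 mm²); the sphere at (11, 16): section is a regular 32-gon, circumradius = √(r²−h²) = √(7.5²−3.7²) = 6.524 (area = (32/2)·6.524²·sin(360°/32) = 132.85 mm²); Subtracting the remaining from the first: starting from the r=3.5 sphere (36.24 mm²), the 15.5×13.5 cube at (9, 8.5) misses the remaining region (no effect); the r=7.5 sphere at (11, 16) misses the remaining region (no effect) — area = 36.24 mm². Overall, the cross-section is a single solid region. Net area = 36.24 mm².

36.24 mm²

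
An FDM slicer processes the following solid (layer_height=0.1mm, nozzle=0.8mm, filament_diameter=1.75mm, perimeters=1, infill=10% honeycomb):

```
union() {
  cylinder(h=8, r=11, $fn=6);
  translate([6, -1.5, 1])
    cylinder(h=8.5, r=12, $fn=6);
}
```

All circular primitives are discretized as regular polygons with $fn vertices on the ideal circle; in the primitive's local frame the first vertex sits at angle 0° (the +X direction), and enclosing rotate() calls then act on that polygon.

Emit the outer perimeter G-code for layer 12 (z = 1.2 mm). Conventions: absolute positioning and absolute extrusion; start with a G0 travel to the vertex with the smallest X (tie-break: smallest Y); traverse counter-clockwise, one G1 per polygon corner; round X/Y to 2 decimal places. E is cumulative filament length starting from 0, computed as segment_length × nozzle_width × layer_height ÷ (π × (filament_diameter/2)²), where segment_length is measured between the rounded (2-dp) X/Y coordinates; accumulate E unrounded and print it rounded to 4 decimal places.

G0 X-11.00 Y0.00 Z1.20
G1 X-5.50 Y-9.53 E0.3660
G1 X-1.37 Y-9.53 E0.5033
G1 X0.00 Y-11.89 E0.5941
G1 X12.00 Y-11.89 E0.9932
G1 X18.00 Y-1.50 E1.3923
G1 X12.00 Y8.89 E1.7913
G1 X5.87 Y8.89 E1.9952
G1 X5.50 Y9.53 E2.0198
G1 X-5.50 Y9.53 E2.3857
G1 X-11.00 Y0.00 E2.7516

At z = 1.2 mm: the cylinder: section is a regular 6-gon, circumradius r=11; the r=12 cylinder at (6, -1.5) contributes a regular 6-gon of circumradius 12; Combining (union): the regions partially overlap (shared area 214.32 mm²), so overlapping operands fuse into one piece — 1 connected region. The outline is a single polygon with 10 vertices. Extrusion per mm of travel: 0.8 × 0.1 / (π × 0.875²) = 0.033260. Accumulating E over each segment gives final E = 2.7516.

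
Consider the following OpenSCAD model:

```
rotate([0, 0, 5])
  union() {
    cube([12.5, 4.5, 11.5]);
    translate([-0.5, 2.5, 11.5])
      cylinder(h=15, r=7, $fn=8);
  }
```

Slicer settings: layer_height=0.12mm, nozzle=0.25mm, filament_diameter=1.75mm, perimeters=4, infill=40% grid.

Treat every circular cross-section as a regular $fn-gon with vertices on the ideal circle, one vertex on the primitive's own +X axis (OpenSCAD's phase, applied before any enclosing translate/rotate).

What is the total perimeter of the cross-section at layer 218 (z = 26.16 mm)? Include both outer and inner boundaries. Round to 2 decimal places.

At z = 26.16 mm: the cube is absent (z outside [0, 11.5]); the cylinder at (-0.5, 2.5): section is a regular 8-gon, circumradius r=7 (perimeter = 2·8·7.000·sin(180°/8) = 42.86 mm); Merging all regions: only the r=7 cylinder at (-0.5, 2.5) is present, so the union is just that shape — boundary = 42.86 mm; (rotated 5° about Z; rotation is an isometry so areas/perimeters/island counts are preserved). Overall, the cross-section is a single solid region. Total boundary length (outer) = 42.86 mm.

42.86 mm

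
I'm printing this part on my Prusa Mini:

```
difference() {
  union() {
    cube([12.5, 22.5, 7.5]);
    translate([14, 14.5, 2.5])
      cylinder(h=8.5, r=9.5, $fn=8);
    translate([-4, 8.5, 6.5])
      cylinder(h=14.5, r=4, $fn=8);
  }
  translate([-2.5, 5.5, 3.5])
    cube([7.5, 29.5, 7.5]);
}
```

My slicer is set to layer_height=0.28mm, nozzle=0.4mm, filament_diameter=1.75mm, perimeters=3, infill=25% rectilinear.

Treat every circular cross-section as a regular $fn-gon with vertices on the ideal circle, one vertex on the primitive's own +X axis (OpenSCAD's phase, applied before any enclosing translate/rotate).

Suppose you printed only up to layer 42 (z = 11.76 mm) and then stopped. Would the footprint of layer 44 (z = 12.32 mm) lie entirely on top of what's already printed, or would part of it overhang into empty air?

entirely on top

Compare the two slices. At z = 11.76: the cube does not reach this height (z outside [0, 7.5]); the cylinder at (14, 14.5) does not reach this height (z outside [2.5, 11]); the cylinder at (-4, 8.5): section is a regular 8-gon, circumradius r=4 (area = (8/2)·4.000²·sin(360°/8) = 45.25 mm²); Combining (union): only the r=4 cylinder at (-4, 8.5) is present, so the union is just that shape — area = 45.25 mm²; the cube at (-2.5, 5.5) does not reach this height (z outside [3.5, 11]); After the difference (first − rest): none of the subtracted shapes is present at this height, so that combined region is unchanged — area = 45.25 mm². At z = 12.32: the cube does not reach this height (z outside [0, 7.5]); the cylinder at (14, 14.5) is not intersected at this z (z outside [2.5, 11]); the r=4 cylinder at (-4, 8.5) contributes a regular 8-gon of circumradius 4 (area = (8/2)·4.000²·sin(360°/8) = 45.25 mm²); Merging all regions: only the r=4 cylinder at (-4, 8.5) is present, so the union is just that shape — area = 45.25 mm²; the cube at (-2.5, 5.5) is not intersected at this z (z outside [3.5, 11]); After the difference (first − rest): none of the subtracted shapes is present at this height, so that combined region is unchanged — area = 45.25 mm². Checking containment: the cross-section at z = 12.32 is a subset of the cross-section at z = 11.76.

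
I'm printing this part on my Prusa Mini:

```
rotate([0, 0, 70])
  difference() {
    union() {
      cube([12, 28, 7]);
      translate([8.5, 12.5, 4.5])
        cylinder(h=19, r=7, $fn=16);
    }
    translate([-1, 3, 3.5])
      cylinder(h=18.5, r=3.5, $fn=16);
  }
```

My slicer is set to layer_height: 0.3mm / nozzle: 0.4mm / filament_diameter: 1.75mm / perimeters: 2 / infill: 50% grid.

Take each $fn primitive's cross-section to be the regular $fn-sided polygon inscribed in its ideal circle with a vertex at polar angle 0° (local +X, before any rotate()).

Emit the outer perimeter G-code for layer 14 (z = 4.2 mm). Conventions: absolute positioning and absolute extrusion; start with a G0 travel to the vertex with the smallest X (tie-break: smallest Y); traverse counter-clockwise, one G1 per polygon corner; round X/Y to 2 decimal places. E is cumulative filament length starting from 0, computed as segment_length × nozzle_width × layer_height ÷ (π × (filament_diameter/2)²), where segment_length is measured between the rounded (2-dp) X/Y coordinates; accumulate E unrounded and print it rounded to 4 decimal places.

At z = 4.2 mm: the cube (footprint 12×28) is included at this height; the cylinder at (8.5, 12.5) is not intersected at this z (z outside [4.5, 23.5]); Taking the union: only the 12×28 cube is present, so the union is just that shape — 1 connected region; the r=3.5 cylinder at (-1, 3) gives a regular 16-gon of circumradius 3.5 (constant along its height); Taking the first minus the rest: starting from the result so far, the r=3.5 cylinder at (-1, 3) partially overlaps it — only the 11.82 mm² overlap (of its 37.50 mm²) is removed, clipping the outline — 1 connected region; (whole slice rotated 70° about Z — lengths, areas and connectivity unchanged). The outline is a single polygon with 11 vertices. Extrusion per mm of travel: 0.4 × 0.3 / (π × 0.875²) = 0.049890. Accumulating E over each segment gives final E = 4.0466.

G0 X-26.31 Y9.58 Z4.20
G1 X-5.92 Y2.16 E1.0825
G1 X-5.74 Y2.45 E1.0996
G1 X-4.64 Y3.26 E1.1677
G1 X-3.31 Y3.58 E1.2360
G1 X-1.96 Y3.38 E1.3040
G1 X-0.80 Y2.67 E1.3719
G1 X0.01 Y1.57 E1.4400
G1 X0.24 Y0.65 E1.4874
G1 X4.10 Y11.28 E2.0516
G1 X-22.21 Y20.85 E3.4483
G1 X-26.31 Y9.58 E4.0466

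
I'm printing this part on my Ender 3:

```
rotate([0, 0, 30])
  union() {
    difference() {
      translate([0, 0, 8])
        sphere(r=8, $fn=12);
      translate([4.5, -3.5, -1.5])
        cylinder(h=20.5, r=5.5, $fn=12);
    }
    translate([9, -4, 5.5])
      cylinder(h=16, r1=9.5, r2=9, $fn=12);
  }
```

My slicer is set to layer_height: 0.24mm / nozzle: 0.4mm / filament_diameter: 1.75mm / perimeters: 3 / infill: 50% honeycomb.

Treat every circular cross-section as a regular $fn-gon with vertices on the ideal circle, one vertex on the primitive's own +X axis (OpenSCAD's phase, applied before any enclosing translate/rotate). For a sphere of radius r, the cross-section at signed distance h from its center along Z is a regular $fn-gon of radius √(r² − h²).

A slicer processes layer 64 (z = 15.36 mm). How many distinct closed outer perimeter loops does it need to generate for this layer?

1

At z = 15.36 mm: the r=8 sphere contributes a regular 12-gon of circumradius √(8²−7.36²) = 3.135; the cylinder at (4.5, -3.5): section is a regular 12-gon, circumradius r=5.5; Subtracting the remaining from the first: starting from the r=8 sphere, the r=5.5 cylinder at (4.5, -3.5) partially overlaps it — only the 11.05 mm² overlap (of its 90.75 mm²) is removed, clipping the outline — 1 connected region; the cone at (9, -4) contributes a regular 12-gon of circumradius 9.192 (interpolated between r1=9.5 and r2=9 at t=0.616); Merging all regions: the regions partially overlap (shared area 0.29 mm²), so overlapping operands fuse into one piece — 1 connected region; (rotated 30° about Z; rotation is an isometry so areas/perimeters/island counts are preserved). The result has 1 disconnected region.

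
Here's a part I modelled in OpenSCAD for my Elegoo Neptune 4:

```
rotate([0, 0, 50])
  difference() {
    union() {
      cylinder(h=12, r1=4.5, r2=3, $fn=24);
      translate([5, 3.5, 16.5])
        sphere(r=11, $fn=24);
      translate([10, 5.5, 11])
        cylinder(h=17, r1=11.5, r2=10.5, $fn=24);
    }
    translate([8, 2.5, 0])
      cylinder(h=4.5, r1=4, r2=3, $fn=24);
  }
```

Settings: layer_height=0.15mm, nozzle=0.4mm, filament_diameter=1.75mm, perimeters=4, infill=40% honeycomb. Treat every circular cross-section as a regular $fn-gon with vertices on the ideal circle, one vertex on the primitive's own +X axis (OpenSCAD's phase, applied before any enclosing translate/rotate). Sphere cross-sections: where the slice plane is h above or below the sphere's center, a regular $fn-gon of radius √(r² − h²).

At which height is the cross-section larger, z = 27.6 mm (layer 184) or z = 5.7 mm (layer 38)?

layer 184 (z = 27.6 mm)

Layer 184 (z = 27.6): the cone is absent (z outside [0, 12]); the sphere at (5, 3.5) is absent (|z−center|=11.100 > r=11); the cone at (10, 5.5): at t=0.976 of its height the radius interpolates to r₁+(r₂−r₁)t = 10.524, giving a regular 24-gon of that circumradius (area = (24/2)·10.524²·sin(360°/24) = 343.95 mm²); Merging all regions: only the cone at (10, 5.5) is present, so the union is just that shape — area = 343.95 mm²; the cone at (8, 2.5) is not intersected at this z (z outside [0, 4.5]); After the difference (first − rest): none of the subtracted shapes is present at this height, so that combined region is unchanged — area = 343.95 mm²; (whole slice rotated 50° about Z — lengths, areas and connectivity unchanged). So its area = 343.95 mm². Layer 38 (z = 5.7): the cone (r1=4.5→r2=3) has section circumradius 3.788 here — a regular 24-gon (area = (24/2)·3.788²·sin(360°/24) = 44.55 mm²); the r=11 sphere at (5, 3.5) slices to a regular 24-gon of circumradius 2.088 (√(r²−h²) with h=10.8 from center) (area = (24/2)·2.088²·sin(360°/24) = 13.54 mm²); the cone at (10, 5.5) is absent (z outside [11, 28]); Combining (union): the 2 present regions are separate (no shared area or edge), so areas and boundary lengths simply add and each stays a separate island — area = 58.10 mm²; the cone at (8, 2.5) is not intersected at this z (z outside [0, 4.5]); After the difference (first − rest): none of the subtracted shapes is present at this height, so that combined region is unchanged — area = 58.10 mm²; (rotated 50° about Z; rotation is an isometry so areas/perimeters/island counts are preserved). So its area = 58.10 mm². Layer 184 is larger (343.95 vs 58.10 mm²).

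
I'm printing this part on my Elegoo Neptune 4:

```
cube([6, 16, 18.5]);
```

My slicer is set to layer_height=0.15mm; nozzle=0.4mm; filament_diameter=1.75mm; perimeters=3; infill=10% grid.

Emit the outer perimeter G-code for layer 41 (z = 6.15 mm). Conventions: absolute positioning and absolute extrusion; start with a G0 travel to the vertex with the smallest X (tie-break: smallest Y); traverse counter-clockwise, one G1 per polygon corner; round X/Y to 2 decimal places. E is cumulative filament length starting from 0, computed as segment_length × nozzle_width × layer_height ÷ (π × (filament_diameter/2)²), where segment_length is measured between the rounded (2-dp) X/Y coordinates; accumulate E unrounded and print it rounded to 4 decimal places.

At z = 6.15 mm: the cube is present — its section is the full 6×16 rectangle. The outline is a single polygon with 4 vertices. Extrusion per mm of travel: 0.4 × 0.15 / (π × 0.875²) = 0.024945. Accumulating E over each segment gives final E = 1.0976.

G0 X0.00 Y0.00 Z6.15
G1 X6.00 Y0.00 E0.1497
G1 X6.00 Y16.00 E0.5488
G1 X0.00 Y16.00 E0.6985
G1 X0.00 Y0.00 E1.0976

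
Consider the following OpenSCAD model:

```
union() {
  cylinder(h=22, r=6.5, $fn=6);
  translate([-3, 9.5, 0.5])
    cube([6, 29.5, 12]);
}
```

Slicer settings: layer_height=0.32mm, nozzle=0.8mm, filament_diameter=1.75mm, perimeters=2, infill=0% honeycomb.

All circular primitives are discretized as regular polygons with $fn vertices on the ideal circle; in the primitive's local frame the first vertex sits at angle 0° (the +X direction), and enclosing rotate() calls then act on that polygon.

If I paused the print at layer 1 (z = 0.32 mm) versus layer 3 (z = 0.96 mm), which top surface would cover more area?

Layer 1 (z = 0.32): the r=6.5 cylinder gives a regular 6-gon of circumradius 6.5 (constant along its height) (area = (6/2)·6.500²·sin(360°/6) = 109.77 mm²); the cube at (-3, 9.5) is absent (z outside [0.5, 12.5]); Taking the union: only the r=6.5 cylinder is present, so the union is just that shape — area = 109.77 mm². So its area = 109.77 mm². Layer 3 (z = 0.96): the r=6.5 cylinder gives a regular 6-gon of circumradius 6.5 (constant along its height) (area = (6/2)·6.500²·sin(360°/6) = 109.77 mm²); the 6×29.5 cube at (-3, 9.5) contributes its full rectangle (area 177.00 mm²); Taking the union: the 2 present regions are separate (no shared area or edge), so areas and boundary lengths simply add and each stays a separate island — area = 286.77 mm². So its area = 286.77 mm². Layer 3 is larger (286.77 vs 109.77 mm²).

layer 3 (z = 0.96 mm)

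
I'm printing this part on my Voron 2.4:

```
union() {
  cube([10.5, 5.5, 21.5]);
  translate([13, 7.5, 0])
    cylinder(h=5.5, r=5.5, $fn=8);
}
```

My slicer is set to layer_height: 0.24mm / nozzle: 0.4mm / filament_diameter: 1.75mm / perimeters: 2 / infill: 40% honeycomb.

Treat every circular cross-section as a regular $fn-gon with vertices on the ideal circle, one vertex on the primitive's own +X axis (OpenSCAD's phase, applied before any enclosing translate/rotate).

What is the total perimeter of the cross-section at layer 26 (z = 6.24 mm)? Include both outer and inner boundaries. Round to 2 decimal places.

At z = 6.24 mm: the cube (footprint 10.5×5.5) is included at this height (perimeter 32.00 mm); the cylinder at (13, 7.5) is not intersected at this z (z outside [0, 5.5]); Combining (union): only the 10.5×5.5 cube is present, so the union is just that shape — boundary = 32.00 mm. Overall, the cross-section is a single solid region. Total boundary length (outer) = 32.00 mm.

32.00 mm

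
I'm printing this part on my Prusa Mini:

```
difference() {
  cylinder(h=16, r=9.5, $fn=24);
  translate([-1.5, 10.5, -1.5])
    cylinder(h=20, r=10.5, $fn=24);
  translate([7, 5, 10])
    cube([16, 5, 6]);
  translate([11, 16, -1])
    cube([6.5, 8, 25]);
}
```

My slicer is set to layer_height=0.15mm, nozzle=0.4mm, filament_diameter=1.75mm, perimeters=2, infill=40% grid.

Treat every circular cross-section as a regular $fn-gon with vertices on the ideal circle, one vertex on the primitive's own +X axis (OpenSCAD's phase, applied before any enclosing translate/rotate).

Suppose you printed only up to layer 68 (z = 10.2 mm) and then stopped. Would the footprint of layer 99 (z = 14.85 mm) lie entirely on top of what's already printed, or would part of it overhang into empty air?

Compare the two slices. At z = 10.2: the r=9.5 cylinder gives a regular 24-gon of circumradius 9.5 (constant along its height) (area = (24/2)·9.500²·sin(360°/24) = 280.30 mm²); the r=10.5 cylinder at (-1.5, 10.5) contributes a regular 24-gon of circumradius 10.5 (area = (24/2)·10.500²·sin(360°/24) = 342.42 mm²); the 16×5 cube at (7, 5) contributes its full rectangle (area 80.00 mm²); the cube at (11, 16) is present — its section is the full 6.5×8 rectangle (area 52.00 mm²); After the difference (first − rest): starting from the r=9.5 cylinder (280.30 mm²), the r=10.5 cylinder at (-1.5, 10.5) partially overlaps it — only the 109.85 mm² overlap (of its 342.42 mm²) is removed, clipping the outline; the 16×5 cube at (7, 5) partially overlaps it — only the 0.14 mm² overlap (of its 80.00 mm²) is removed, clipping the outline; the 6.5×8 cube at (11, 16) misses the remaining region (no effect) — area = 170.32 mm². At z = 14.85: the r=9.5 cylinder gives a regular 24-gon of circumradius 9.5 (constant along its height) (area = (24/2)·9.500²·sin(360°/24) = 280.30 mm²); the r=10.5 cylinder at (-1.5, 10.5) gives a regular 24-gon of circumradius 10.5 (constant along its height) (area = (24/2)·10.500²·sin(360°/24) = 342.42 mm²); the cube at (7, 5) (footprint 16×5) is included at this height (area 80.00 mm²); the cube at (11, 16) is present — its section is the full 6.5×8 rectangle (area 52.00 mm²); Taking the first minus the rest: starting from the r=9.5 cylinder (280.30 mm²), the r=10.5 cylinder at (-1.5, 10.5) partially overlaps it — only the 109.85 mm² overlap (of its 342.42 mm²) is removed, clipping the outline; the 16×5 cube at (7, 5) partially overlaps it — only the 0.14 mm² overlap (of its 80.00 mm²) is removed, clipping the outline; the 6.5×8 cube at (11, 16) misses the remaining region (no effect) — area = 170.32 mm². Checking containment: the cross-section at z = 14.85 is a subset of the cross-section at z = 10.2.

entirely on top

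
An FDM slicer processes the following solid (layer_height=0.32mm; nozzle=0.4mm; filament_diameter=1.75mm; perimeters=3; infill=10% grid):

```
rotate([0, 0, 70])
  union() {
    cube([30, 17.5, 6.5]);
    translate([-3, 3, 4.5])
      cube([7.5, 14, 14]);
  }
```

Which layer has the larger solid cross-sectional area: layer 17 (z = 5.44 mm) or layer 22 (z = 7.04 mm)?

Layer 17 (z = 5.44): the cube is present — its section is the full 30×17.5 rectangle (area 525.00 mm²); the 7.5×14 cube at (-3, 3) contributes its full rectangle (area 105.00 mm²); Combining (union): the regions partially overlap — summed areas 630.00 mm² minus the doubly-counted overlap 63.00 mm² gives 567.00 mm² — area = 567.00 mm²; (rotated 70° about Z; rotation is an isometry so areas/perimeters/island counts are preserved). So its area = 567.00 mm². Layer 22 (z = 7.04): the cube is not intersected at this z (z outside [0, 6.5]); the cube at (-3, 3) is present — its section is the full 7.5×14 rectangle (area 105.00 mm²); Taking the union: only the 7.5×14 cube at (-3, 3) is present, so the union is just that shape — area = 105.00 mm²; (whole slice rotated 70° about Z — lengths, areas and connectivity unchanged). So its area = 105.00 mm². Layer 17 is larger (567.00 vs 105.00 mm²).

layer 17 (z = 5.44 mm)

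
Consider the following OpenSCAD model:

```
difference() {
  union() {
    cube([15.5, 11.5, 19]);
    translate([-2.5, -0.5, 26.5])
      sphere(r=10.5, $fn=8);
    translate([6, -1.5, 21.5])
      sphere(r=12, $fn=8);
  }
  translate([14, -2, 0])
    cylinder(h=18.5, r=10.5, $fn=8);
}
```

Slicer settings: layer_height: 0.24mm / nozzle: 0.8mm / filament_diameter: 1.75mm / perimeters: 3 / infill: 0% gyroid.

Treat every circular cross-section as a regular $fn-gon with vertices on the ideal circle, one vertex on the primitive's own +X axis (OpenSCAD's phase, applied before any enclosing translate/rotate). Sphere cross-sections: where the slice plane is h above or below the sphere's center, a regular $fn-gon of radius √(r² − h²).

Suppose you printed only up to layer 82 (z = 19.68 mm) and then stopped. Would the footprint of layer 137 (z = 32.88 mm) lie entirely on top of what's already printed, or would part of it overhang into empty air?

Compare the two slices. At z = 19.68: the cube is absent (z outside [0, 19]); the r=10.5 sphere at (-2.5, -0.5) contributes a regular 8-gon of circumradius √(10.5²−6.82²) = 7.984 (area = (8/2)·7.984²·sin(360°/8) = 180.28 mm²); the r=12 sphere at (6, -1.5) contributes a regular 8-gon of circumradius √(12²−1.82²) = 11.861 (area = (8/2)·11.861²·sin(360°/8) = 397.92 mm²); Merging all regions: the regions partially overlap — summed areas 578.20 mm² minus the doubly-counted overlap 116.83 mm² gives 461.37 mm² — area = 461.37 mm²; the cylinder at (14, -2) is not intersected at this z (z outside [0, 18.5]); Subtracting the remaining from the first: none of the subtracted shapes is present at this height, so that combined region is unchanged — area = 461.37 mm². At z = 32.88: the cube is absent (z outside [0, 19]); the sphere at (-2.5, -0.5): section is a regular 8-gon, circumradius = √(r²−h²) = √(10.5²−6.38²) = 8.339 (area = (8/2)·8.339²·sin(360°/8) = 196.70 mm²); the r=12 sphere at (6, -1.5) slices to a regular 8-gon of circumradius 3.807 (√(r²−h²) with h=11.38 from center) (area = (8/2)·3.807²·sin(360°/8) = 41.00 mm²); Combining (union): the regions partially overlap — summed areas 237.70 mm² minus the doubly-counted overlap 13.99 mm² gives 223.72 mm² — area = 223.72 mm²; the cylinder at (14, -2) is not intersected at this z (z outside [0, 18.5]); Subtracting the remaining from the first: none of the subtracted shapes is present at this height, so the result so far is unchanged — area = 223.72 mm². Checking containment: at z = 32.88 the cross-section extends beyond the z = 19.68 cross-section by about 8.40 mm².

part overhangs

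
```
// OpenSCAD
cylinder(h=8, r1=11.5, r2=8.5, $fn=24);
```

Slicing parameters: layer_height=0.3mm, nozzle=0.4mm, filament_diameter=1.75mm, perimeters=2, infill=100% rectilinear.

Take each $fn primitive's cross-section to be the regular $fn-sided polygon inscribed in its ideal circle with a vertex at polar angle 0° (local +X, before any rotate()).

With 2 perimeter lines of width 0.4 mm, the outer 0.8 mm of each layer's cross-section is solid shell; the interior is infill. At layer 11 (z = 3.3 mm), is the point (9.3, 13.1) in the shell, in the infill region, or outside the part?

At z = 3.3 mm: the cone: at t=0.412 of its height the radius interpolates to r₁+(r₂−r₁)t = 10.262, giving a regular 24-gon of that circumradius. Overall, the cross-section is a single solid region. The nearest boundary edge runs (7.26, 7.26)→(5.13, 8.89); distance from the point to it = 5.88 mm. The point is not inside any of the regions above, so it lies outside the cross-section (5.88 mm from the nearest boundary).

outside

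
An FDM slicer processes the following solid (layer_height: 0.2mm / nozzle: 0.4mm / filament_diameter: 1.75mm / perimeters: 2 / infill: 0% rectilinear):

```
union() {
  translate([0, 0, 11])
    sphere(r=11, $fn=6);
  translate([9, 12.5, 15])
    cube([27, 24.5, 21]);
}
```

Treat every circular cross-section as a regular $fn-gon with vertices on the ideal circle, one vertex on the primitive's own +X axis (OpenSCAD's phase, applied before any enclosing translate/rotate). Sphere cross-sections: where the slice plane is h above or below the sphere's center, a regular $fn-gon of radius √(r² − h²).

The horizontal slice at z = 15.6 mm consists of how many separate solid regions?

2

At z = 15.6 mm: the r=11 sphere slices to a regular 6-gon of circumradius 9.992 (√(r²−h²) with h=4.6 from center); the 27×24.5 cube at (9, 12.5) contributes its full rectangle; Combining (union): the 2 present regions are separate (no shared area or edge), so areas and boundary lengths simply add and each stays a separate island — 2 connected regions. The result has 2 disconnected regions.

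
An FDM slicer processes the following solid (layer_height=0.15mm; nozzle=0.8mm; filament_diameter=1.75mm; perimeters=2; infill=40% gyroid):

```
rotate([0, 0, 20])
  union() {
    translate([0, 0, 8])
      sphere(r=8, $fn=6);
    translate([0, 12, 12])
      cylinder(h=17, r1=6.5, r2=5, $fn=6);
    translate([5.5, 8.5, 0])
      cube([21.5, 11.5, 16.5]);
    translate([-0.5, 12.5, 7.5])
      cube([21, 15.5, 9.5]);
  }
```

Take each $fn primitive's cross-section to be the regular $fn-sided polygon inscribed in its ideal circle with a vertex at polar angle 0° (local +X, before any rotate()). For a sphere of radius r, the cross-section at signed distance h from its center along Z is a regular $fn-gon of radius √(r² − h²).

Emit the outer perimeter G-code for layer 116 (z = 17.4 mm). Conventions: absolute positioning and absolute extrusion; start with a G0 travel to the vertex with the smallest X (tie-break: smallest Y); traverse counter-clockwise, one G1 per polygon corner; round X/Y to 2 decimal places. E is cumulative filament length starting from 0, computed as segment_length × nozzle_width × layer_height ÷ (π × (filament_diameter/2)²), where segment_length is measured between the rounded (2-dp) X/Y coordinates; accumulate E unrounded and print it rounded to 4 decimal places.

G0 X-9.76 Y9.22 Z17.40
G1 X-5.15 Y5.34 E0.3006
G1 X0.51 Y7.40 E0.6011
G1 X1.56 Y13.34 E0.9021
G1 X-3.06 Y17.21 E1.2027
G1 X-8.72 Y15.15 E1.5032
G1 X-9.76 Y9.22 E1.8036

At z = 17.4 mm: the sphere is not intersected at this z (|z−center|=9.400 > r=8); the cone at (0, 12) (r1=6.5→r2=5) has section circumradius 6.024 here — a regular 6-gon; the cube at (5.5, 8.5) does not reach this height (z outside [0, 16.5]); the cube at (-0.5, 12.5) is absent (z outside [7.5, 17]); Taking the union: only the cone at (0, 12) is present, so the union is just that shape — 1 connected region; (whole slice rotated 20° about Z — lengths, areas and connectivity unchanged). The outline is a single polygon with 6 vertices. Extrusion per mm of travel: 0.8 × 0.15 / (π × 0.875²) = 0.049890. Accumulating E over each segment gives final E = 1.8036.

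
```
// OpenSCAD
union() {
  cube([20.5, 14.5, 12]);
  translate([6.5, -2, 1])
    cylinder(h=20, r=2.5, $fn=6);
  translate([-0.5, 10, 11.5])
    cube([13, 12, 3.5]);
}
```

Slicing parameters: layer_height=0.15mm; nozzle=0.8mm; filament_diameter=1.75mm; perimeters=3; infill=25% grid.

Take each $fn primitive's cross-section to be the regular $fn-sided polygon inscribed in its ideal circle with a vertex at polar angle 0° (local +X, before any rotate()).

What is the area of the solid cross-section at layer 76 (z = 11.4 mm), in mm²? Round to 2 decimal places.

313.06 mm²

At z = 11.4 mm: the 20.5×14.5 cube contributes its full rectangle (area 297.25 mm²); the r=2.5 cylinder at (6.5, -2) gives a regular 6-gon of circumradius 2.5 (constant along its height) (area = (6/2)·2.500²·sin(360°/6) = 16.24 mm²); the cube at (-0.5, 10) does not reach this height (z outside [11.5, 15]); Taking the union: the regions partially overlap — summed areas 313.49 mm² minus the doubly-counted overlap 0.43 mm² gives 313.06 mm² — area = 313.06 mm². Overall, the cross-section is a single solid region. Net area = 313.06 mm².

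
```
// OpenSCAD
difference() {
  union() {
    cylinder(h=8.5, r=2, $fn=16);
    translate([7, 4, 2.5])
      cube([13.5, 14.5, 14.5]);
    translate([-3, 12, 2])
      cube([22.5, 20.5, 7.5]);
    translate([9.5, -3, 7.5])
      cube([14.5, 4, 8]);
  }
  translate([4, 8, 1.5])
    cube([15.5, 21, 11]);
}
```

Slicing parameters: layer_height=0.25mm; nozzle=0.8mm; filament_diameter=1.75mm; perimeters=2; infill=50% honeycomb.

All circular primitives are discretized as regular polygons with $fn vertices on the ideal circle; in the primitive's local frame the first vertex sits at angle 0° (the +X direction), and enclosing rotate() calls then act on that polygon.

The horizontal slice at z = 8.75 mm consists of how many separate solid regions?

At z = 8.75 mm: the cylinder is not intersected at this z (z outside [0, 8.5]); the cube at (7, 4) is present — its section is the full 13.5×14.5 rectangle; the cube at (-3, 12) is present — its section is the full 22.5×20.5 rectangle; the cube at (9.5, -3) (footprint 14.5×4) is included at this height; Merging all regions: the regions partially overlap (shared area 81.25 mm²), so overlapping operands fuse into one piece — 2 connected regions; the cube at (4, 8) is present — its section is the full 15.5×21 rectangle; After the difference (first − rest): starting from that combined region, the 15.5×21 cube at (4, 8) partially overlaps it — only the 313.50 mm² overlap (of its 325.50 mm²) is removed, clipping the outline — 3 connected regions. The result has 3 disconnected regions.

3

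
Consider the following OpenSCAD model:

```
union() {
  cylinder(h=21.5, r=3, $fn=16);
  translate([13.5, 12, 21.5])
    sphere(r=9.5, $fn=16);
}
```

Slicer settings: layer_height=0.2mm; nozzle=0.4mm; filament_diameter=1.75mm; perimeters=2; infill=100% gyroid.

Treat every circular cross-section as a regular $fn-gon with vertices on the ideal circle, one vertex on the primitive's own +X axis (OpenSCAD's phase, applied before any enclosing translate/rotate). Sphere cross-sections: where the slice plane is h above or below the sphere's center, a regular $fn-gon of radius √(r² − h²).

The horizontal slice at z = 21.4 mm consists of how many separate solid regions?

2

At z = 21.4 mm: the cylinder: section is a regular 16-gon, circumradius r=3; the sphere at (13.5, 12): section is a regular 16-gon, circumradius = √(r²−h²) = √(9.5²−0.1²) = 9.499; Combining (union): the 2 present regions are separate (no shared area or edge), so areas and boundary lengths simply add and each stays a separate island — 2 connected regions. The result has 2 disconnected regions.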